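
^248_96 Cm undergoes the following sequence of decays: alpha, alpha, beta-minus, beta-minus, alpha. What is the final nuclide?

Start: (A, Z) = (248, 96).
After α: (244, 94).
After α: (240, 92).
After β⁻: (240, 93).
After β⁻: (240, 94).
After α: (236, 92).
Z = 92 is uranium.

U-236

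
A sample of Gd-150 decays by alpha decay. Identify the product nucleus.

Sm-146

Alpha decay: mass number changes by -4, atomic number by -2.
A: 150 − 4 = 146; Z: 64 − 2 = 62.
Z = 62 is samarium, so the daughter is Sm-146.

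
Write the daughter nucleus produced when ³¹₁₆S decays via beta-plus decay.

P-31

Beta-plus decay: mass number changes by +0, atomic number by -1.
A: 31 = 31; Z: 16 − 1 = 15.
Z = 15 is phosphorus, so the daughter is ³¹₁₅P.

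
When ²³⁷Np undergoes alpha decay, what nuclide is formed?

Alpha decay: mass number changes by -4, atomic number by -2.
A: 237 − 4 = 233; Z: 93 − 2 = 91.
Z = 91 is protactinium, so the daughter is ²³³Pa.

Pa-233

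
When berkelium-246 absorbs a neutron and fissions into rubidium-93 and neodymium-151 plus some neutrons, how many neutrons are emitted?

Conserve mass number: 247 = 93 + 151 + k, so k = 247 − 244 = 3.
Check atomic number: 97 = 37 + 60 + 0 = 97. ✓

3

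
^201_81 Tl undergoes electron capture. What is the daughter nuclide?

Electron capture: mass number changes by +0, atomic number by -1.
A: 201 = 201; Z: 81 − 1 = 80.
Z = 80 is mercury, so the daughter is ^201_80 Hg.

Hg-201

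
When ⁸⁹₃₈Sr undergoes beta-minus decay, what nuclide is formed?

Y-89

Beta-minus decay: mass number changes by +0, atomic number by +1.
A: 89 = 89; Z: 38 + 1 = 39.
Z = 39 is yttrium, so the daughter is ⁸⁹₃₉Y.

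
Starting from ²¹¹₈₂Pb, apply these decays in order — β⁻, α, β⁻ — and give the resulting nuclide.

Pb-207

Start: (A, Z) = (211, 82).
After β⁻: (211, 83).
After α: (207, 81).
After β⁻: (207, 82).
Z = 82 is lead.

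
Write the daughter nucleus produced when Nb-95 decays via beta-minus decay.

Beta-minus decay: mass number changes by +0, atomic number by +1.
A: 95 = 95; Z: 41 + 1 = 42.
Z = 42 is molybdenum, so the daughter is Mo-95.

Mo-95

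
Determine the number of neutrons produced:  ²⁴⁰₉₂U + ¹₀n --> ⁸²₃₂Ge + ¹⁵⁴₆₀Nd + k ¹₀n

Conserve mass number: 241 = 82 + 154 + k, so k = 241 − 236 = 5.
Check atomic number: 92 = 32 + 60 + 0 = 92. ✓

5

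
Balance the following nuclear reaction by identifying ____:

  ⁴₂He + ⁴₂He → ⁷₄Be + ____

Conserve mass number: 4 + 4 = 7 + A, so A = 1.
Conserve atomic number: 2 + 2 = 4 + Z, so Z = 0.
A = 1 and Z = 0 is ¹₀n — a neutron.

neutron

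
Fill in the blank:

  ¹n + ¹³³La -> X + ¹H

Ba-133

Conserve mass number: 1 + 133 = A + 1, so A = 133.
Conserve atomic number: 0 + 57 = Z + 1, so Z = 56.
Z = 56 is barium, so the species is ¹³³Ba.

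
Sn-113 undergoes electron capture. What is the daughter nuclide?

Electron capture: mass number changes by +0, atomic number by -1.
A: 113 = 113; Z: 50 − 1 = 49.
Z = 49 is indium, so the daughter is In-113.

In-113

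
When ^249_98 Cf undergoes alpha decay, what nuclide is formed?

Alpha decay: mass number changes by -4, atomic number by -2.
A: 249 − 4 = 245; Z: 98 − 2 = 96.
Z = 96 is curium, so the daughter is ^245_96 Cm.

Cm-245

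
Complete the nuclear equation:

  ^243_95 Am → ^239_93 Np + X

Conserve mass number: 243 = 239 + A, so A = 4.
Conserve atomic number: 95 = 93 + Z, so Z = 2.
A = 4 and Z = 2 is ^4_2 He — an alpha particle.

alpha particle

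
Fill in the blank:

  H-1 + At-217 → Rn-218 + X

Conserve mass number: 1 + 217 = 218 + A, so A = 0.
Conserve atomic number: 1 + 85 = 86 + Z, so Z = 0.
A = 0 and Z = 0 is γ — a gamma ray.

gamma ray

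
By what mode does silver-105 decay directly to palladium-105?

ΔA = 105 − 105 = 0; ΔZ = 46 − 47 = -1.
A is unchanged and Z drops by 1 — a proton has become a neutron (β⁺ emission or electron capture).

beta-plus decay or electron capture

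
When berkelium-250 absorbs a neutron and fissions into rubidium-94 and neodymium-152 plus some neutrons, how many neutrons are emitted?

5

Conserve mass number: 251 = 94 + 152 + k, so k = 251 − 246 = 5.
Check atomic number: 97 = 37 + 60 + 0 = 97. ✓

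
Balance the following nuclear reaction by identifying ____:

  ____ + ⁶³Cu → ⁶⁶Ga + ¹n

Conserve mass number: A + 63 = 66 + 1, so A = 4.
Conserve atomic number: Z + 29 = 31 + 0, so Z = 2.
A = 4 and Z = 2 is ⁴He — an alpha particle.

alpha particle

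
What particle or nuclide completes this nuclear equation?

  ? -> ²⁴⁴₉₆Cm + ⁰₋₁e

Conserve mass number: A = 244 + 0, so A = 244.
Conserve atomic number: Z = 96 − 1, so Z = 95.
Z = 95 is americium, so the species is ²⁴⁴₉₅Am.

Am-244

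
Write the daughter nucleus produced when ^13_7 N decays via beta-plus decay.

C-13

Beta-plus decay: mass number changes by +0, atomic number by -1.
A: 13 = 13; Z: 7 − 1 = 6.
Z = 6 is carbon, so the daughter is ^13_6 C.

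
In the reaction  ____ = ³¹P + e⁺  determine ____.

Conserve mass number: A = 31 + 0, so A = 31.
Conserve atomic number: Z = 15 + 1, so Z = 16.
Z = 16 is sulfur, so the species is ³¹S.

S-31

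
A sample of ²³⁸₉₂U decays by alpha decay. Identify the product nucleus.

Th-234

Alpha decay: mass number changes by -4, atomic number by -2.
A: 238 − 4 = 234; Z: 92 − 2 = 90.
Z = 90 is thorium, so the daughter is ²³⁴₉₀Th.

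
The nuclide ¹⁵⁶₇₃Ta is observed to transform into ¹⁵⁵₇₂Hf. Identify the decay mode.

proton emission

ΔA = 155 − 156 = -1; ΔZ = 72 − 73 = -1.
A drops by 1 and Z drops by 1 — a proton was emitted.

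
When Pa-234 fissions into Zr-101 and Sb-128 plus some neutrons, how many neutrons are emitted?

Conserve mass number: 234 = 101 + 128 + k, so k = 234 − 229 = 5.
Check atomic number: 91 = 40 + 51 + 0 = 91. ✓

5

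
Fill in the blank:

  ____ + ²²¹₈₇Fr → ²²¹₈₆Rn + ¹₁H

Conserve mass number: A + 221 = 221 + 1, so A = 1.
Conserve atomic number: Z + 87 = 86 + 1, so Z = 0.
A = 1 and Z = 0 is ¹₀n — a neutron.

neutron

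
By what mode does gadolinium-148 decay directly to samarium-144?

ΔA = 144 − 148 = -4; ΔZ = 62 − 64 = -2.
A drops by 4 and Z drops by 2 — the signature of alpha emission.

alpha decay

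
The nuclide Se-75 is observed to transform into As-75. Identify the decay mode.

beta-plus decay or electron capture

ΔA = 75 − 75 = 0; ΔZ = 33 − 34 = -1.
A is unchanged and Z drops by 1 — a proton has become a neutron (β⁺ emission or electron capture).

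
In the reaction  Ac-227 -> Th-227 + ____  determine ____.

beta-minus particle

Conserve mass number: 227 = 227 + A, so A = 0.
Conserve atomic number: 89 = 90 + Z, so Z = -1.
A = 0 and Z = -1 is e⁻ — a beta-minus particle.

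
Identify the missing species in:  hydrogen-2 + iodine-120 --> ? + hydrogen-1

I-121

Conserve mass number: 2 + 120 = A + 1, so A = 121.
Conserve atomic number: 1 + 53 = Z + 1, so Z = 53.
Z = 53 is iodine, so the species is iodine-121.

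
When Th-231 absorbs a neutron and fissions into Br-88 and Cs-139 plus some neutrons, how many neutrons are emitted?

Conserve mass number: 232 = 88 + 139 + k, so k = 232 − 227 = 5.
Check atomic number: 90 = 35 + 55 + 0 = 90. ✓

5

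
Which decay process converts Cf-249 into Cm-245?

ΔA = 245 − 249 = -4; ΔZ = 96 − 98 = -2.
A drops by 4 and Z drops by 2 — the signature of alpha emission.

alpha decay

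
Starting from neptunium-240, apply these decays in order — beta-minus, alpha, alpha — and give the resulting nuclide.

Th-232

Start: (A, Z) = (240, 93).
After β⁻: (240, 94).
After α: (236, 92).
After α: (232, 90).
Z = 90 is thorium.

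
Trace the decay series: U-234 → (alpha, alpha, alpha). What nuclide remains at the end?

Start: (A, Z) = (234, 92).
After α: (230, 90).
After α: (226, 88).
After α: (222, 86).
Z = 86 is radon.

Rn-222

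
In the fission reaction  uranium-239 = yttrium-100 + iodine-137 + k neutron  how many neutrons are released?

2

Conserve mass number: 239 = 100 + 137 + k, so k = 239 − 237 = 2.
Check atomic number: 92 = 39 + 53 + 0 = 92. ✓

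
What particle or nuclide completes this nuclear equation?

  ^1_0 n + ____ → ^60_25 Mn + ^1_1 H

Conserve mass number: 1 + A = 60 + 1, so A = 60.
Conserve atomic number: 0 + Z = 25 + 1, so Z = 26.
Z = 26 is iron, so the species is ^60_26 Fe.

Fe-60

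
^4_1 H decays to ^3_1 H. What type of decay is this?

neutron emission

ΔA = 3 − 4 = -1; ΔZ = 1 − 1 = +0.
A drops by 1 with Z unchanged — a neutron was emitted.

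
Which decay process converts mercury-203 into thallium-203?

ΔA = 203 − 203 = 0; ΔZ = 81 − 80 = +1.
A is unchanged and Z rises by 1 — a neutron has become a proton (β⁻ decay).

beta-minus decay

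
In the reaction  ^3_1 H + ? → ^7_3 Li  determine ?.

alpha particle

Conserve mass number: 3 + A = 7, so A = 4.
Conserve atomic number: 1 + Z = 3, so Z = 2.
A = 4 and Z = 2 is ^4_2 He — an alpha particle.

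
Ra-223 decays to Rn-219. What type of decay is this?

alpha decay

ΔA = 219 − 223 = -4; ΔZ = 86 − 88 = -2.
A drops by 4 and Z drops by 2 — the signature of alpha emission.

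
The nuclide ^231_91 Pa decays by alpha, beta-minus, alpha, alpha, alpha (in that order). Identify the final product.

Po-215

Start: (A, Z) = (231, 91).
After α: (227, 89).
After β⁻: (227, 90).
After α: (223, 88).
After α: (219, 86).
After α: (215, 84).
Z = 84 is polonium.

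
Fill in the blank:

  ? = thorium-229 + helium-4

Conserve mass number: A = 229 + 4, so A = 233.
Conserve atomic number: Z = 90 + 2, so Z = 92.
Z = 92 is uranium, so the species is uranium-233.

U-233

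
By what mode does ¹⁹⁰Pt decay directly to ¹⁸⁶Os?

alpha decay

ΔA = 186 − 190 = -4; ΔZ = 76 − 78 = -2.
A drops by 4 and Z drops by 2 — the signature of alpha emission.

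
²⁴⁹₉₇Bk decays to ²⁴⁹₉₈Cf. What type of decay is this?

beta-minus decay

ΔA = 249 − 249 = 0; ΔZ = 98 − 97 = +1.
A is unchanged and Z rises by 1 — a neutron has become a proton (β⁻ decay).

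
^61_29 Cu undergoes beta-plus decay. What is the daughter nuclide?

Ni-61

Beta-plus decay: mass number changes by +0, atomic number by -1.
A: 61 = 61; Z: 29 − 1 = 28.
Z = 28 is nickel, so the daughter is ^61_28 Ni.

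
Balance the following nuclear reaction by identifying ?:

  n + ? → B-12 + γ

Conserve mass number: 1 + A = 12 + 0, so A = 11.
Conserve atomic number: 0 + Z = 5 + 0, so Z = 5.
Z = 5 is boron, so the species is B-11.

B-11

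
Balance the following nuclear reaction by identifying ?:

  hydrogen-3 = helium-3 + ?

beta-minus particle

Conserve mass number: 3 = 3 + A, so A = 0.
Conserve atomic number: 1 = 2 + Z, so Z = -1.
A = 0 and Z = -1 is e⁻ — a beta-minus particle.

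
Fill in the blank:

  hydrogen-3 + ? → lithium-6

Conserve mass number: 3 + A = 6, so A = 3.
Conserve atomic number: 1 + Z = 3, so Z = 2.
Z = 2 is helium, so the species is helium-3.

He-3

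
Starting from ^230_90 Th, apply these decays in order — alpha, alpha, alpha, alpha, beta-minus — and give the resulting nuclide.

Bi-214

Start: (A, Z) = (230, 90).
After α: (226, 88).
After α: (222, 86).
After α: (218, 84).
After α: (214, 82).
After β⁻: (214, 83).
Z = 83 is bismuth.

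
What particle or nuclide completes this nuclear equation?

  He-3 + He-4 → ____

Conserve mass number: 3 + 4 = A, so A = 7.
Conserve atomic number: 2 + 2 = Z, so Z = 4.
Z = 4 is beryllium, so the species is Be-7.

Be-7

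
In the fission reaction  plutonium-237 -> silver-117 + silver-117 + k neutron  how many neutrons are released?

Conserve mass number: 237 = 117 + 117 + k, so k = 237 − 234 = 3.
Check atomic number: 94 = 47 + 47 + 0 = 94. ✓

3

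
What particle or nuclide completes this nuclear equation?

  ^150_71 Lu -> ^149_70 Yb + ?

proton

Conserve mass number: 150 = 149 + A, so A = 1.
Conserve atomic number: 71 = 70 + Z, so Z = 1.
A = 1 and Z = 1 is ^1_1 H — a proton.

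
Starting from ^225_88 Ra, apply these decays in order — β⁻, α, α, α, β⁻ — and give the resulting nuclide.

Po-213

Start: (A, Z) = (225, 88).
After β⁻: (225, 89).
After α: (221, 87).
After α: (217, 85).
After α: (213, 83).
After β⁻: (213, 84).
Z = 84 is polonium.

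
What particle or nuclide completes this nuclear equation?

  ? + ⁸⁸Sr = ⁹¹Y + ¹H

Conserve mass number: A + 88 = 91 + 1, so A = 4.
Conserve atomic number: Z + 38 = 39 + 1, so Z = 2.
A = 4 and Z = 2 is ⁴He — an alpha particle.

alpha particle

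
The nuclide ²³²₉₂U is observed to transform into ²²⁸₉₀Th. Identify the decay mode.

ΔA = 228 − 232 = -4; ΔZ = 90 − 92 = -2.
A drops by 4 and Z drops by 2 — the signature of alpha emission.

alpha decay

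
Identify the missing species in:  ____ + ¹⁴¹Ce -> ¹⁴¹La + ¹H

neutron

Conserve mass number: A + 141 = 141 + 1, so A = 1.
Conserve atomic number: Z + 58 = 57 + 1, so Z = 0.
A = 1 and Z = 0 is ¹n — a neutron.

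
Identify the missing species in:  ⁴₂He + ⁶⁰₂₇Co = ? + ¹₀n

Cu-63

Conserve mass number: 4 + 60 = A + 1, so A = 63.
Conserve atomic number: 2 + 27 = Z + 0, so Z = 29.
Z = 29 is copper, so the species is ⁶³₂₉Cu.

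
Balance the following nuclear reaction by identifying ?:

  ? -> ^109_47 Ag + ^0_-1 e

Pd-109

Conserve mass number: A = 109 + 0, so A = 109.
Conserve atomic number: Z = 47 − 1, so Z = 46.
Z = 46 is palladium, so the species is ^109_46 Pd.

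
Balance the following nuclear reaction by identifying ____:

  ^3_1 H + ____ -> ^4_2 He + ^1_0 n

Conserve mass number: 3 + A = 4 + 1, so A = 2.
Conserve atomic number: 1 + Z = 2 + 0, so Z = 1.
A = 2 and Z = 1 is ^2_1 H — a deuteron.

deuteron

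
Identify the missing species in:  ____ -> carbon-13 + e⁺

Conserve mass number: A = 13 + 0, so A = 13.
Conserve atomic number: Z = 6 + 1, so Z = 7.
Z = 7 is nitrogen, so the species is nitrogen-13.

N-13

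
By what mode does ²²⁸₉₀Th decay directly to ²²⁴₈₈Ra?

ΔA = 224 − 228 = -4; ΔZ = 88 − 90 = -2.
A drops by 4 and Z drops by 2 — the signature of alpha emission.

alpha decay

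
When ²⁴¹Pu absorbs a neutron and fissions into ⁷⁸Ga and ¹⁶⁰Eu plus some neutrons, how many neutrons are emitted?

Conserve mass number: 242 = 78 + 160 + k, so k = 242 − 238 = 4.
Check atomic number: 94 = 31 + 63 + 0 = 94. ✓

4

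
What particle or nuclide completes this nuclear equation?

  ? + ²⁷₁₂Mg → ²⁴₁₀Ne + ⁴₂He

neutron

Conserve mass number: A + 27 = 24 + 4, so A = 1.
Conserve atomic number: Z + 12 = 10 + 2, so Z = 0.
A = 1 and Z = 0 is ¹₀n — a neutron.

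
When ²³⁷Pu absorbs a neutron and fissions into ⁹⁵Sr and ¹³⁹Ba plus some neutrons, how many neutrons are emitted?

4

Conserve mass number: 238 = 95 + 139 + k, so k = 238 − 234 = 4.
Check atomic number: 94 = 38 + 56 + 0 = 94. ✓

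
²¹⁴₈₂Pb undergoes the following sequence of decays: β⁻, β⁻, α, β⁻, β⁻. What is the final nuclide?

Start: (A, Z) = (214, 82).
After β⁻: (214, 83).
After β⁻: (214, 84).
After α: (210, 82).
After β⁻: (210, 83).
After β⁻: (210, 84).
Z = 84 is polonium.

Po-210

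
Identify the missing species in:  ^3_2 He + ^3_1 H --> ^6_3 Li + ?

Conserve mass number: 3 + 3 = 6 + A, so A = 0.
Conserve atomic number: 2 + 1 = 3 + Z, so Z = 0.
A = 0 and Z = 0 is ^0_0 γ — a gamma ray.

gamma ray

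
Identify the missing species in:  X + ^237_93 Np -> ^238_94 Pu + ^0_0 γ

Conserve mass number: A + 237 = 238 + 0, so A = 1.
Conserve atomic number: Z + 93 = 94 + 0, so Z = 1.
A = 1 and Z = 1 is ^1_1 H — a proton.

proton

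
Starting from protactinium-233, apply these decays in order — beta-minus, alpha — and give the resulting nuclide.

Th-229

Start: (A, Z) = (233, 91).
After β⁻: (233, 92).
After α: (229, 90).
Z = 90 is thorium.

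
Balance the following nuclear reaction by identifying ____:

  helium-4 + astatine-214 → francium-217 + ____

neutron

Conserve mass number: 4 + 214 = 217 + A, so A = 1.
Conserve atomic number: 2 + 85 = 87 + Z, so Z = 0.
A = 1 and Z = 0 is neutron — a neutron.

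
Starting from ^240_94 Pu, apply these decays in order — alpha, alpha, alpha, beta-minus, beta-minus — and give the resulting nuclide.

Th-228

Start: (A, Z) = (240, 94).
After α: (236, 92).
After α: (232, 90).
After α: (228, 88).
After β⁻: (228, 89).
After β⁻: (228, 90).
Z = 90 is thorium.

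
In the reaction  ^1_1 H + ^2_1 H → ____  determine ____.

He-3

Conserve mass number: 1 + 2 = A, so A = 3.
Conserve atomic number: 1 + 1 = Z, so Z = 2.
Z = 2 is helium, so the species is ^3_2 He.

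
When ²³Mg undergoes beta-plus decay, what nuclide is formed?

Na-23

Beta-plus decay: mass number changes by +0, atomic number by -1.
A: 23 = 23; Z: 12 − 1 = 11.
Z = 11 is sodium, so the daughter is ²³Na.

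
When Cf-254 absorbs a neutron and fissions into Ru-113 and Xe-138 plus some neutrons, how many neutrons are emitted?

Conserve mass number: 255 = 113 + 138 + k, so k = 255 − 251 = 4.
Check atomic number: 98 = 44 + 54 + 0 = 98. ✓

4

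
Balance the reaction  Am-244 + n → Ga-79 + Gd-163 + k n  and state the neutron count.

Conserve mass number: 245 = 79 + 163 + k, so k = 245 − 242 = 3.
Check atomic number: 95 = 31 + 64 + 0 = 95. ✓

3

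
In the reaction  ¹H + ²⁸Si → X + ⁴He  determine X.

Al-25

Conserve mass number: 1 + 28 = A + 4, so A = 25.
Conserve atomic number: 1 + 14 = Z + 2, so Z = 13.
Z = 13 is aluminium, so the species is ²⁵Al.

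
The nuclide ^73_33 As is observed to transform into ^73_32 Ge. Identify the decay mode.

beta-plus decay or electron capture

ΔA = 73 − 73 = 0; ΔZ = 32 − 33 = -1.
A is unchanged and Z drops by 1 — a proton has become a neutron (β⁺ emission or electron capture).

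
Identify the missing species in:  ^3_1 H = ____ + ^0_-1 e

He-3

Conserve mass number: 3 = A + 0, so A = 3.
Conserve atomic number: 1 = Z − 1, so Z = 2.
Z = 2 is helium, so the species is ^3_2 He.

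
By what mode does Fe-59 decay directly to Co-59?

ΔA = 59 − 59 = 0; ΔZ = 27 − 26 = +1.
A is unchanged and Z rises by 1 — a neutron has become a proton (β⁻ decay).

beta-minus decay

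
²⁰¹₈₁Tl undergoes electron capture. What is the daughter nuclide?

Electron capture: mass number changes by +0, atomic number by -1.
A: 201 = 201; Z: 81 − 1 = 80.
Z = 80 is mercury, so the daughter is ²⁰¹₈₀Hg.

Hg-201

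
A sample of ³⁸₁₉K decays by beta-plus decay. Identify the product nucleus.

Ar-38

Beta-plus decay: mass number changes by +0, atomic number by -1.
A: 38 = 38; Z: 19 − 1 = 18.
Z = 18 is argon, so the daughter is ³⁸₁₈Ar.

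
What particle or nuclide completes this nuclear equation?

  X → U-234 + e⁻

Conserve mass number: A = 234 + 0, so A = 234.
Conserve atomic number: Z = 92 − 1, so Z = 91.
Z = 91 is protactinium, so the species is Pa-234.

Pa-234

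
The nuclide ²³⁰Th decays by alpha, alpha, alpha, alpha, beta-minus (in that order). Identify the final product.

Bi-214

Start: (A, Z) = (230, 90).
After α: (226, 88).
After α: (222, 86).
After α: (218, 84).
After α: (214, 82).
After β⁻: (214, 83).
Z = 83 is bismuth.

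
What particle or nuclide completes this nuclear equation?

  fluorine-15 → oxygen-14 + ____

proton

Conserve mass number: 15 = 14 + A, so A = 1.
Conserve atomic number: 9 = 8 + Z, so Z = 1.
A = 1 and Z = 1 is hydrogen-1 — a proton.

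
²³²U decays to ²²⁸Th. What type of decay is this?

ΔA = 228 − 232 = -4; ΔZ = 90 − 92 = -2.
A drops by 4 and Z drops by 2 — the signature of alpha emission.

alpha decay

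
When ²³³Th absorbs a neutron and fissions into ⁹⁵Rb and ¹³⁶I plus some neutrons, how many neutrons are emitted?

3

Conserve mass number: 234 = 95 + 136 + k, so k = 234 − 231 = 3.
Check atomic number: 90 = 37 + 53 + 0 = 90. ✓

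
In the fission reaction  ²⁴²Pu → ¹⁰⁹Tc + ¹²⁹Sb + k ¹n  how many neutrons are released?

Conserve mass number: 242 = 109 + 129 + k, so k = 242 − 238 = 4.
Check atomic number: 94 = 43 + 51 + 0 = 94. ✓

4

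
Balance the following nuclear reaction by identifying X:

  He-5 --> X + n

He-4

Conserve mass number: 5 = A + 1, so A = 4.
Conserve atomic number: 2 = Z + 0, so Z = 2.
A = 4 and Z = 2 is He-4 — an alpha particle.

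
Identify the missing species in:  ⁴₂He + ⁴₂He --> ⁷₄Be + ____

neutron

Conserve mass number: 4 + 4 = 7 + A, so A = 1.
Conserve atomic number: 2 + 2 = 4 + Z, so Z = 0.
A = 1 and Z = 0 is ¹₀n — a neutron.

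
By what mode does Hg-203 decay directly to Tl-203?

ΔA = 203 − 203 = 0; ΔZ = 81 − 80 = +1.
A is unchanged and Z rises by 1 — a neutron has become a proton (β⁻ decay).

beta-minus decay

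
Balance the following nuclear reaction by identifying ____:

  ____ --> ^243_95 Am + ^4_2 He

Bk-247

Conserve mass number: A = 243 + 4, so A = 247.
Conserve atomic number: Z = 95 + 2, so Z = 97.
Z = 97 is berkelium, so the species is ^247_97 Bk.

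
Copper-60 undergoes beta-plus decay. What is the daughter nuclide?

Beta-plus decay: mass number changes by +0, atomic number by -1.
A: 60 = 60; Z: 29 − 1 = 28.
Z = 28 is nickel, so the daughter is nickel-60.

Ni-60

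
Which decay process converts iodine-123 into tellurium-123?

beta-plus decay or electron capture

ΔA = 123 − 123 = 0; ΔZ = 52 − 53 = -1.
A is unchanged and Z drops by 1 — a proton has become a neutron (β⁺ emission or electron capture).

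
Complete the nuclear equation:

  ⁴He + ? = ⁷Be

He-3

Conserve mass number: 4 + A = 7, so A = 3.
Conserve atomic number: 2 + Z = 4, so Z = 2.
Z = 2 is helium, so the species is ³He.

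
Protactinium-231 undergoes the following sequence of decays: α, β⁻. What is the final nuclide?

Start: (A, Z) = (231, 91).
After α: (227, 89).
After β⁻: (227, 90).
Z = 90 is thorium.

Th-227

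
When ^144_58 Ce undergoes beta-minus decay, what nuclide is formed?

Beta-minus decay: mass number changes by +0, atomic number by +1.
A: 144 = 144; Z: 58 + 1 = 59.
Z = 59 is praseodymium, so the daughter is ^144_59 Pr.

Pr-144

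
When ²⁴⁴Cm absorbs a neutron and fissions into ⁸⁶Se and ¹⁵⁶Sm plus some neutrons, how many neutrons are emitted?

3

Conserve mass number: 245 = 86 + 156 + k, so k = 245 − 242 = 3.
Check atomic number: 96 = 34 + 62 + 0 = 96. ✓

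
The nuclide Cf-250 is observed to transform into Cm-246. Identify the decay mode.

ΔA = 246 − 250 = -4; ΔZ = 96 − 98 = -2.
A drops by 4 and Z drops by 2 — the signature of alpha emission.

alpha decay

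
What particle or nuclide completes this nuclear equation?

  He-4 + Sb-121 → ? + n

Conserve mass number: 4 + 121 = A + 1, so A = 124.
Conserve atomic number: 2 + 51 = Z + 0, so Z = 53.
Z = 53 is iodine, so the species is I-124.

I-124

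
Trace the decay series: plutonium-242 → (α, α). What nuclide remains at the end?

Start: (A, Z) = (242, 94).
After α: (238, 92).
After α: (234, 90).
Z = 90 is thorium.

Th-234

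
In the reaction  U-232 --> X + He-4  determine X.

Conserve mass number: 232 = A + 4, so A = 228.
Conserve atomic number: 92 = Z + 2, so Z = 90.
Z = 90 is thorium, so the species is Th-228.

Th-228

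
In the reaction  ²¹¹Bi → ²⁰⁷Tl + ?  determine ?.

alpha particle

Conserve mass number: 211 = 207 + A, so A = 4.
Conserve atomic number: 83 = 81 + Z, so Z = 2.
A = 4 and Z = 2 is ⁴He — an alpha particle.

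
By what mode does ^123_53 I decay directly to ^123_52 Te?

ΔA = 123 − 123 = 0; ΔZ = 52 − 53 = -1.
A is unchanged and Z drops by 1 — a proton has become a neutron (β⁺ emission or electron capture).

beta-plus decay or electron capture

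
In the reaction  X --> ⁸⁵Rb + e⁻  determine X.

Conserve mass number: A = 85 + 0, so A = 85.
Conserve atomic number: Z = 37 − 1, so Z = 36.
Z = 36 is krypton, so the species is ⁸⁵Kr.

Kr-85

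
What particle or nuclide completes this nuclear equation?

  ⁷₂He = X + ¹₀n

Conserve mass number: 7 = A + 1, so A = 6.
Conserve atomic number: 2 = Z + 0, so Z = 2.
Z = 2 is helium, so the species is ⁶₂He.

He-6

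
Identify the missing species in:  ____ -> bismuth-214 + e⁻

Conserve mass number: A = 214 + 0, so A = 214.
Conserve atomic number: Z = 83 − 1, so Z = 82.
Z = 82 is lead, so the species is lead-214.

Pb-214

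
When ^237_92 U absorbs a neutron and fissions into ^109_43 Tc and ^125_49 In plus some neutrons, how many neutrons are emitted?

4

Conserve mass number: 238 = 109 + 125 + k, so k = 238 − 234 = 4.
Check atomic number: 92 = 43 + 49 + 0 = 92. ✓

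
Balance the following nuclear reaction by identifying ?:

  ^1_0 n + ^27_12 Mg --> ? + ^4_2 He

Ne-24

Conserve mass number: 1 + 27 = A + 4, so A = 24.
Conserve atomic number: 0 + 12 = Z + 2, so Z = 10.
Z = 10 is neon, so the species is ^24_10 Ne.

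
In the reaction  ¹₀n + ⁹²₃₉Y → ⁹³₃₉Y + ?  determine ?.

Conserve mass number: 1 + 92 = 93 + A, so A = 0.
Conserve atomic number: 0 + 39 = 39 + Z, so Z = 0.
A = 0 and Z = 0 is ⁰₀γ — a gamma ray.

gamma ray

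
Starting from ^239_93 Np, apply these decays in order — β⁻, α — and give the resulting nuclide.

U-235

Start: (A, Z) = (239, 93).
After β⁻: (239, 94).
After α: (235, 92).
Z = 92 is uranium.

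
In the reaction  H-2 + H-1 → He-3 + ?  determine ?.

Conserve mass number: 2 + 1 = 3 + A, so A = 0.
Conserve atomic number: 1 + 1 = 2 + Z, so Z = 0.
A = 0 and Z = 0 is γ — a gamma ray.

gamma ray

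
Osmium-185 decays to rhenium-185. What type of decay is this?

ΔA = 185 − 185 = 0; ΔZ = 75 − 76 = -1.
A is unchanged and Z drops by 1 — a proton has become a neutron (β⁺ emission or electron capture).

beta-plus decay or electron capture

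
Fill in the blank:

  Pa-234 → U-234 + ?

beta-minus particle

Conserve mass number: 234 = 234 + A, so A = 0.
Conserve atomic number: 91 = 92 + Z, so Z = -1.
A = 0 and Z = -1 is e⁻ — a beta-minus particle.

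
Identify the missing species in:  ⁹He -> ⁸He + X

Conserve mass number: 9 = 8 + A, so A = 1.
Conserve atomic number: 2 = 2 + Z, so Z = 0.
A = 1 and Z = 0 is ¹n — a neutron.

neutron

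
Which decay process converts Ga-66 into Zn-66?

beta-plus decay or electron capture

ΔA = 66 − 66 = 0; ΔZ = 30 − 31 = -1.
A is unchanged and Z drops by 1 — a proton has become a neutron (β⁺ emission or electron capture).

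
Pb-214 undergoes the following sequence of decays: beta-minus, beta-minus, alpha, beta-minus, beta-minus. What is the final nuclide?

Start: (A, Z) = (214, 82).
After β⁻: (214, 83).
After β⁻: (214, 84).
After α: (210, 82).
After β⁻: (210, 83).
After β⁻: (210, 84).
Z = 84 is polonium.

Po-210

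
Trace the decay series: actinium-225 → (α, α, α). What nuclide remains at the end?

Bi-213

Start: (A, Z) = (225, 89).
After α: (221, 87).
After α: (217, 85).
After α: (213, 83).
Z = 83 is bismuth.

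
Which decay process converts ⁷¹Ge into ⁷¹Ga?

ΔA = 71 − 71 = 0; ΔZ = 31 − 32 = -1.
A is unchanged and Z drops by 1 — a proton has become a neutron (β⁺ emission or electron capture).

beta-plus decay or electron capture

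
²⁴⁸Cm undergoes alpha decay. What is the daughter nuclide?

Alpha decay: mass number changes by -4, atomic number by -2.
A: 248 − 4 = 244; Z: 96 − 2 = 94.
Z = 94 is plutonium, so the daughter is ²⁴⁴Pu.

Pu-244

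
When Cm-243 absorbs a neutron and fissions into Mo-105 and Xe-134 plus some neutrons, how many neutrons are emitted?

5

Conserve mass number: 244 = 105 + 134 + k, so k = 244 − 239 = 5.
Check atomic number: 96 = 42 + 54 + 0 = 96. ✓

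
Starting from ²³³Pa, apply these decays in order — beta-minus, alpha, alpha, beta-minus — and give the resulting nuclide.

Ac-225

Start: (A, Z) = (233, 91).
After β⁻: (233, 92).
After α: (229, 90).
After α: (225, 88).
After β⁻: (225, 89).
Z = 89 is actinium.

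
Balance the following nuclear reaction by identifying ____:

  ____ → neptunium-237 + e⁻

Conserve mass number: A = 237 + 0, so A = 237.
Conserve atomic number: Z = 93 − 1, so Z = 92.
Z = 92 is uranium, so the species is uranium-237.

U-237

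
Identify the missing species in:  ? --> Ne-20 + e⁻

F-20

Conserve mass number: A = 20 + 0, so A = 20.
Conserve atomic number: Z = 10 − 1, so Z = 9.
Z = 9 is fluorine, so the species is F-20.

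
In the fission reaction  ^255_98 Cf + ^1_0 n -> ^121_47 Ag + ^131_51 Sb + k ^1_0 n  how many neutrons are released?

Conserve mass number: 256 = 121 + 131 + k, so k = 256 − 252 = 4.
Check atomic number: 98 = 47 + 51 + 0 = 98. ✓

4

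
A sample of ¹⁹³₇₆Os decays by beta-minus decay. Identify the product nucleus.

Ir-193

Beta-minus decay: mass number changes by +0, atomic number by +1.
A: 193 = 193; Z: 76 + 1 = 77.
Z = 77 is iridium, so the daughter is ¹⁹³₇₇Ir.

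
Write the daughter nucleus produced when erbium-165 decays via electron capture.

Ho-165

Electron capture: mass number changes by +0, atomic number by -1.
A: 165 = 165; Z: 68 − 1 = 67.
Z = 67 is holmium, so the daughter is holmium-165.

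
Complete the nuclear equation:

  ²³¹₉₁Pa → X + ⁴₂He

Ac-227

Conserve mass number: 231 = A + 4, so A = 227.
Conserve atomic number: 91 = Z + 2, so Z = 89.
Z = 89 is actinium, so the species is ²²⁷₈₉Ac.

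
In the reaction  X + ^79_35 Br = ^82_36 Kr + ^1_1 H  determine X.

Conserve mass number: A + 79 = 82 + 1, so A = 4.
Conserve atomic number: Z + 35 = 36 + 1, so Z = 2.
A = 4 and Z = 2 is ^4_2 He — an alpha particle.

alpha particle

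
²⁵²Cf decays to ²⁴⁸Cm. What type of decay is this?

alpha decay

ΔA = 248 − 252 = -4; ΔZ = 96 − 98 = -2.
A drops by 4 and Z drops by 2 — the signature of alpha emission.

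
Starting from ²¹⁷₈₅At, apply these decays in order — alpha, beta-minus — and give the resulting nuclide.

Start: (A, Z) = (217, 85).
After α: (213, 83).
After β⁻: (213, 84).
Z = 84 is polonium.

Po-213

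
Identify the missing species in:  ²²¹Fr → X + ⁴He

Conserve mass number: 221 = A + 4, so A = 217.
Conserve atomic number: 87 = Z + 2, so Z = 85.
Z = 85 is astatine, so the species is ²¹⁷At.

At-217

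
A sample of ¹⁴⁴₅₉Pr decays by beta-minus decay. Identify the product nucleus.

Nd-144

Beta-minus decay: mass number changes by +0, atomic number by +1.
A: 144 = 144; Z: 59 + 1 = 60.
Z = 60 is neodymium, so the daughter is ¹⁴⁴₆₀Nd.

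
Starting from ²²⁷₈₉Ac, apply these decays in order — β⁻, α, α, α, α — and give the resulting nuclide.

Pb-211

Start: (A, Z) = (227, 89).
After β⁻: (227, 90).
After α: (223, 88).
After α: (219, 86).
After α: (215, 84).
After α: (211, 82).
Z = 82 is lead.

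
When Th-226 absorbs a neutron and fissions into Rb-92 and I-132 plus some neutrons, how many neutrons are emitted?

Conserve mass number: 227 = 92 + 132 + k, so k = 227 − 224 = 3.
Check atomic number: 90 = 37 + 53 + 0 = 90. ✓

3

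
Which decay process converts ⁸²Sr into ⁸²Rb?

beta-plus decay or electron capture

ΔA = 82 − 82 = 0; ΔZ = 37 − 38 = -1.
A is unchanged and Z drops by 1 — a proton has become a neutron (β⁺ emission or electron capture).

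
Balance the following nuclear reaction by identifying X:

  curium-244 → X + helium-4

Conserve mass number: 244 = A + 4, so A = 240.
Conserve atomic number: 96 = Z + 2, so Z = 94.
Z = 94 is plutonium, so the species is plutonium-240.

Pu-240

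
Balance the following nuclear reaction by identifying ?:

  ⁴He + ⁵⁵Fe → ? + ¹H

Co-58

Conserve mass number: 4 + 55 = A + 1, so A = 58.
Conserve atomic number: 2 + 26 = Z + 1, so Z = 27.
Z = 27 is cobalt, so the species is ⁵⁸Co.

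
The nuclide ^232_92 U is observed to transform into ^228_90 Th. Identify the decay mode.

ΔA = 228 − 232 = -4; ΔZ = 90 − 92 = -2.
A drops by 4 and Z drops by 2 — the signature of alpha emission.

alpha decay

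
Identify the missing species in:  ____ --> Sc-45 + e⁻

Ca-45

Conserve mass number: A = 45 + 0, so A = 45.
Conserve atomic number: Z = 21 − 1, so Z = 20.
Z = 20 is calcium, so the species is Ca-45.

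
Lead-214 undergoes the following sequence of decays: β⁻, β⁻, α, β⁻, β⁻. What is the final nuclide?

Po-210

Start: (A, Z) = (214, 82).
After β⁻: (214, 83).
After β⁻: (214, 84).
After α: (210, 82).
After β⁻: (210, 83).
After β⁻: (210, 84).
Z = 84 is polonium.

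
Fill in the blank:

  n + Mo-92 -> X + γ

Conserve mass number: 1 + 92 = A + 0, so A = 93.
Conserve atomic number: 0 + 42 = Z + 0, so Z = 42.
Z = 42 is molybdenum, so the species is Mo-93.

Mo-93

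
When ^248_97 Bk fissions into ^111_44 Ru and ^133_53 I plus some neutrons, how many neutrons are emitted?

Conserve mass number: 248 = 111 + 133 + k, so k = 248 − 244 = 4.
Check atomic number: 97 = 44 + 53 + 0 = 97. ✓

4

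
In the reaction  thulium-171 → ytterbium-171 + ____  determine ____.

Conserve mass number: 171 = 171 + A, so A = 0.
Conserve atomic number: 69 = 70 + Z, so Z = -1.
A = 0 and Z = -1 is e⁻ — a beta-minus particle.

beta-minus particle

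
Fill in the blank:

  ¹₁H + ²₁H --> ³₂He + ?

Conserve mass number: 1 + 2 = 3 + A, so A = 0.
Conserve atomic number: 1 + 1 = 2 + Z, so Z = 0.
A = 0 and Z = 0 is ⁰₀γ — a gamma ray.

gamma ray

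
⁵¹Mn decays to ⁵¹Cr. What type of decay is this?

beta-plus decay or electron capture

ΔA = 51 − 51 = 0; ΔZ = 24 − 25 = -1.
A is unchanged and Z drops by 1 — a proton has become a neutron (β⁺ emission or electron capture).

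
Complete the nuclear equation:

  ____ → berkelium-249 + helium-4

Es-253

Conserve mass number: A = 249 + 4, so A = 253.
Conserve atomic number: Z = 97 + 2, so Z = 99.
Z = 99 is einsteinium, so the species is einsteinium-253.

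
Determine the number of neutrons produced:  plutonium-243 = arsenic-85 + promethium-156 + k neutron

2

Conserve mass number: 243 = 85 + 156 + k, so k = 243 − 241 = 2.
Check atomic number: 94 = 33 + 61 + 0 = 94. ✓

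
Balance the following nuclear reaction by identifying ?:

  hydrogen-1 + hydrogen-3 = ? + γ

Conserve mass number: 1 + 3 = A + 0, so A = 4.
Conserve atomic number: 1 + 1 = Z + 0, so Z = 2.
A = 4 and Z = 2 is helium-4 — an alpha particle.

He-4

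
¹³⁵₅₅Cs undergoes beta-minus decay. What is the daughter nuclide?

Ba-135

Beta-minus decay: mass number changes by +0, atomic number by +1.
A: 135 = 135; Z: 55 + 1 = 56.
Z = 56 is barium, so the daughter is ¹³⁵₅₆Ba.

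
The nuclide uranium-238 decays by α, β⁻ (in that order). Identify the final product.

Pa-234

Start: (A, Z) = (238, 92).
After α: (234, 90).
After β⁻: (234, 91).
Z = 91 is protactinium.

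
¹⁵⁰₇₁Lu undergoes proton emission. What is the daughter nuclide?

Proton emission: mass number changes by -1, atomic number by -1.
A: 150 − 1 = 149; Z: 71 − 1 = 70.
Z = 70 is ytterbium, so the daughter is ¹⁴⁹₇₀Yb.

Yb-149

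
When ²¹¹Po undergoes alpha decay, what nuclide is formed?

Alpha decay: mass number changes by -4, atomic number by -2.
A: 211 − 4 = 207; Z: 84 − 2 = 82.
Z = 82 is lead, so the daughter is ²⁰⁷Pb.

Pb-207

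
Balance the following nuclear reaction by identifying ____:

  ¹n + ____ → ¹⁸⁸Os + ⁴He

Conserve mass number: 1 + A = 188 + 4, so A = 191.
Conserve atomic number: 0 + Z = 76 + 2, so Z = 78.
Z = 78 is platinum, so the species is ¹⁹¹Pt.

Pt-191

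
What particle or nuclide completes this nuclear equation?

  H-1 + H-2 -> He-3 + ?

Conserve mass number: 1 + 2 = 3 + A, so A = 0.
Conserve atomic number: 1 + 1 = 2 + Z, so Z = 0.
A = 0 and Z = 0 is γ — a gamma ray.

gamma ray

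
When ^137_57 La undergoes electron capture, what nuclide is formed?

Ba-137

Electron capture: mass number changes by +0, atomic number by -1.
A: 137 = 137; Z: 57 − 1 = 56.
Z = 56 is barium, so the daughter is ^137_56 Ba.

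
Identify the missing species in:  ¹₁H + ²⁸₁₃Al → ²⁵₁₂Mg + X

Conserve mass number: 1 + 28 = 25 + A, so A = 4.
Conserve atomic number: 1 + 13 = 12 + Z, so Z = 2.
A = 4 and Z = 2 is ⁴₂He — an alpha particle.

alpha particle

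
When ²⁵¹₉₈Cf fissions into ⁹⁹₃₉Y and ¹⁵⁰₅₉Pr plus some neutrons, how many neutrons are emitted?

Conserve mass number: 251 = 99 + 150 + k, so k = 251 − 249 = 2.
Check atomic number: 98 = 39 + 59 + 0 = 98. ✓

2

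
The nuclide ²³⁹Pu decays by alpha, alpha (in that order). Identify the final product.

Start: (A, Z) = (239, 94).
After α: (235, 92).
After α: (231, 90).
Z = 90 is thorium.

Th-231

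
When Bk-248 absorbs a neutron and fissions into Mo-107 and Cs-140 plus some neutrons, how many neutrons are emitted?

2

Conserve mass number: 249 = 107 + 140 + k, so k = 249 − 247 = 2.
Check atomic number: 97 = 42 + 55 + 0 = 97. ✓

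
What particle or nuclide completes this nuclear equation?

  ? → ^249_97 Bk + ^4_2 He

Conserve mass number: A = 249 + 4, so A = 253.
Conserve atomic number: Z = 97 + 2, so Z = 99.
Z = 99 is einsteinium, so the species is ^253_99 Es.

Es-253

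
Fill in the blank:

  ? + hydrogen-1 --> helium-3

Conserve mass number: A + 1 = 3, so A = 2.
Conserve atomic number: Z + 1 = 2, so Z = 1.
A = 2 and Z = 1 is hydrogen-2 — a deuteron.

deuteron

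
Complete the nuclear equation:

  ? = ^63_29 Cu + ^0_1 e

Conserve mass number: A = 63 + 0, so A = 63.
Conserve atomic number: Z = 29 + 1, so Z = 30.
Z = 30 is zinc, so the species is ^63_30 Zn.

Zn-63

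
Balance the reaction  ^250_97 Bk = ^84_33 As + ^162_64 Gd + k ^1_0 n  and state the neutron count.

Conserve mass number: 250 = 84 + 162 + k, so k = 250 − 246 = 4.
Check atomic number: 97 = 33 + 64 + 0 = 97. ✓

4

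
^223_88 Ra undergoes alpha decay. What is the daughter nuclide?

Rn-219

Alpha decay: mass number changes by -4, atomic number by -2.
A: 223 − 4 = 219; Z: 88 − 2 = 86.
Z = 86 is radon, so the daughter is ^219_86 Rn.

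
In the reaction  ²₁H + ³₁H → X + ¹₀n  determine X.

Conserve mass number: 2 + 3 = A + 1, so A = 4.
Conserve atomic number: 1 + 1 = Z + 0, so Z = 2.
A = 4 and Z = 2 is ⁴₂He — an alpha particle.

He-4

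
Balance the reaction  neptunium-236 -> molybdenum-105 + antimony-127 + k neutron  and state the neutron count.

Conserve mass number: 236 = 105 + 127 + k, so k = 236 − 232 = 4.
Check atomic number: 93 = 42 + 51 + 0 = 93. ✓

4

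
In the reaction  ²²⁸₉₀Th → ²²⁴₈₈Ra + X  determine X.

alpha particle

Conserve mass number: 228 = 224 + A, so A = 4.
Conserve atomic number: 90 = 88 + Z, so Z = 2.
A = 4 and Z = 2 is ⁴₂He — an alpha particle.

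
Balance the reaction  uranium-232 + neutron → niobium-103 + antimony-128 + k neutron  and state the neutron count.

2

Conserve mass number: 233 = 103 + 128 + k, so k = 233 − 231 = 2.
Check atomic number: 92 = 41 + 51 + 0 = 92. ✓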